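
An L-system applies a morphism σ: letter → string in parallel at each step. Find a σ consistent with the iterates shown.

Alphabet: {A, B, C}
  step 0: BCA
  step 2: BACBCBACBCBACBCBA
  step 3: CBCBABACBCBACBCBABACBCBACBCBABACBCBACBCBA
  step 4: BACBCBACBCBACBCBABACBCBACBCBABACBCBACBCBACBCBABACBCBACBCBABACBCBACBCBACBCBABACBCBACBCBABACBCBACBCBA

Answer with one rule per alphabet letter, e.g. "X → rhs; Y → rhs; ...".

A->BA, B->CBC, C->BA

  step 3 ⇒ step 4: CBCBABACBCBACBCBABACBCBACBCBABACBCBACBCBA ⇒ BA·CBC·BA·CBC·BA·CBC·BA·BA·CBC·BA·CBC·BA·BA·CBC·BA·CBC·BA·CBC·BA·BA·CBC·BA·CBC·BA·BA·CBC·BA·CBC·BA·CBC·BA·BA·CBC·BA·CBC·BA·BA·CBC·BA·CBC·BA
    A ↦ BA
    B ↦ CBC
    C ↦ BA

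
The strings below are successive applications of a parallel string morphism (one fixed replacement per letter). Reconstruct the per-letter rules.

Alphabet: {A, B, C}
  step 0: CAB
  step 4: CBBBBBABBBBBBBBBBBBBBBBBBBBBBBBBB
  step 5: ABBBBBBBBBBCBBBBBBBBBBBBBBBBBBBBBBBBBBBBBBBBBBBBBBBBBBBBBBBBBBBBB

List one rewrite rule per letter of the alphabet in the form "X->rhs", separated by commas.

A->CB, B->BB, C->A

  step 4 ⇒ step 5: CBBBBBABBBBBBBBBBBBBBBBBBBBBBBBBB ⇒ A·BB·BB·BB·BB·BB·CB·BB·BB·BB·BB·BB·BB·BB·BB·BB·BB·BB·BB·BB·BB·BB·BB·BB·BB·BB·BB·BB·BB·BB·BB·BB·BB
    A ↦ CB
    B ↦ BB
    C ↦ A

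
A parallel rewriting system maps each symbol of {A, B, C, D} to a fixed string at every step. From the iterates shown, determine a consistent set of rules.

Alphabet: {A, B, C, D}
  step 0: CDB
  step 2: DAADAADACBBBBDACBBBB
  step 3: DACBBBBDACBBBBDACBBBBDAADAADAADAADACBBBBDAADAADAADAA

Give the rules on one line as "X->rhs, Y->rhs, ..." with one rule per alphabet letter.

  step 2 ⇒ step 3: DAADAADACBBBBDACBBBB ⇒ DAC·BB·BB·DAC·BB·BB·DAC·BB·BB·DAA·DAA·DAA·DAA·DAC·BB·BB·DAA·DAA·DAA·DAA
    A ↦ BB
    B ↦ DAA
    C ↦ BB
    D ↦ DAC

A->BB, B->DAA, C->BB, D->DAC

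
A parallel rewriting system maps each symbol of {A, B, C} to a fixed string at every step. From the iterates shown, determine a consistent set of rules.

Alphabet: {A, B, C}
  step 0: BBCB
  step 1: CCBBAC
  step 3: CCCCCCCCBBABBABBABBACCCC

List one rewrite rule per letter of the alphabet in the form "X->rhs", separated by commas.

A->CC, B->C, C->BBA

  step 0 ⇒ step 1: BBCB ⇒ C·C·BBA·C
    B ↦ C
    C ↦ BBA
    A ↦ CC  (constrained at step 1)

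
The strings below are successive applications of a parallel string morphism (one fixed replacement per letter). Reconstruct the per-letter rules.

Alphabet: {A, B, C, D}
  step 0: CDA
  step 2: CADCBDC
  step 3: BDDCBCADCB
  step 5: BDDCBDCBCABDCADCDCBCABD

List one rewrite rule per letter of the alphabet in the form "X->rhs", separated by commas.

  step 2 ⇒ step 3: CADCBDC ⇒ B·D·DC·B·CA·DC·B
    A ↦ D
    B ↦ CA
    C ↦ B
    D ↦ DC

A->D, B->CA, C->B, D->DC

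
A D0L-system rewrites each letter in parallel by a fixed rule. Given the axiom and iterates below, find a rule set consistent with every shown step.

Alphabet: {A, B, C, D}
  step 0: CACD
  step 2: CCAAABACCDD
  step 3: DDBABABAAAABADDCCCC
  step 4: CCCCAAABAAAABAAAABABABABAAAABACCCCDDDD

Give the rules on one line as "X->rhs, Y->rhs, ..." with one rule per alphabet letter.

  step 3 ⇒ step 4: DDBABABAAAABADDCCCC ⇒ CC·CC·AAA·BA·AAA·BA·AAA·BA·BA·BA·BA·AAA·BA·CC·CC·D·D·D·D
    A ↦ BA
    B ↦ AAA
    C ↦ D
    D ↦ CC

A->BA, B->AAA, C->D, D->CC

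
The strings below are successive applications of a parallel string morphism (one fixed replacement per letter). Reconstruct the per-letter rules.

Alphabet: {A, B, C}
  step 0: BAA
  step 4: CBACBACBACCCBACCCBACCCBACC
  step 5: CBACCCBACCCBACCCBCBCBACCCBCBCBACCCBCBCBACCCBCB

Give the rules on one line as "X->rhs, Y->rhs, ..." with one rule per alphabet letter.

A->CC, B->A, C->CB

  step 4 ⇒ step 5: CBACBACBACCCBACCCBACCCBACC ⇒ CB·A·CC·CB·A·CC·CB·A·CC·CB·CB·CB·A·CC·CB·CB·CB·A·CC·CB·CB·CB·A·CC·CB·CB
    A ↦ CC
    B ↦ A
    C ↦ CB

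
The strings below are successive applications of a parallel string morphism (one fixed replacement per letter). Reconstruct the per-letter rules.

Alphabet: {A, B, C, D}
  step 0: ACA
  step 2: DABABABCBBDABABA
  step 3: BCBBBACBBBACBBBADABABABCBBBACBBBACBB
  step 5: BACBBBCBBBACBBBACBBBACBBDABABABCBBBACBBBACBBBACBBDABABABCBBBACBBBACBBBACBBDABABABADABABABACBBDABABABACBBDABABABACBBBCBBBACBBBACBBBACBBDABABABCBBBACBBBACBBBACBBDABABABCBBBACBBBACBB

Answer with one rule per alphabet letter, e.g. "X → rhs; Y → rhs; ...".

  step 2 ⇒ step 3: DABABABCBBDABABA ⇒ B·CBB·BA·CBB·BA·CBB·BA·DA·BA·BA·B·CBB·BA·CBB·BA·CBB
    A ↦ CBB
    B ↦ BA
    C ↦ DA
    D ↦ B

A->CBB, B->BA, C->DA, D->B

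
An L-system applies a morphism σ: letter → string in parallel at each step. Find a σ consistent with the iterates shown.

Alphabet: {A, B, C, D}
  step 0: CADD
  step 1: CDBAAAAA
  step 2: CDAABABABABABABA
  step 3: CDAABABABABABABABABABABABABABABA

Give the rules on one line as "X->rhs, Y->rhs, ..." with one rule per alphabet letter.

  step 2 ⇒ step 3: CDAABABABABABABA ⇒ CD·AA·BA·BA·BA·BA·BA·BA·BA·BA·BA·BA·BA·BA·BA·BA
    A ↦ BA
    B ↦ BA
    C ↦ CD
    D ↦ AA

A->BA, B->BA, C->CD, D->AA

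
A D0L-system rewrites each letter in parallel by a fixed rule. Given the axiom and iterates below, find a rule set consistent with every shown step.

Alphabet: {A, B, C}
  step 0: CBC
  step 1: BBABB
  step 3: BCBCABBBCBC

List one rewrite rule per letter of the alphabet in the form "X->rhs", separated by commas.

  step 0 ⇒ step 1: CBC ⇒ BB·A·BB
    B ↦ A
    C ↦ BB
    A ↦ BC  (constrained at step 1)

A->BC, B->A, C->BB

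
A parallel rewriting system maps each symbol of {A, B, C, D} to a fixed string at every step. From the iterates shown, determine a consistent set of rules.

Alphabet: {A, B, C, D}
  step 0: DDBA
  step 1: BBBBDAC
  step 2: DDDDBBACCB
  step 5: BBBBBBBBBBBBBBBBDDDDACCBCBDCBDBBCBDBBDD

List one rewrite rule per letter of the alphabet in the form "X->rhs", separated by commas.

A->AC, B->D, C->CB, D->BB

  step 1 ⇒ step 2: BBBBDAC ⇒ D·D·D·D·BB·AC·CB
    A ↦ AC
    B ↦ D
    C ↦ CB
    D ↦ BB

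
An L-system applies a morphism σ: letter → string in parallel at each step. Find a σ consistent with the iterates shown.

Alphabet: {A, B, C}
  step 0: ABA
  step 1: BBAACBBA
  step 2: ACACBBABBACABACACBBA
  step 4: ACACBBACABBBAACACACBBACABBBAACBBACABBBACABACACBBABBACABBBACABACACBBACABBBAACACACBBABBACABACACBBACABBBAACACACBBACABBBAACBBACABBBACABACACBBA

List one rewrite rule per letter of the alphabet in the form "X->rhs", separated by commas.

A->BBA, B->AC, C->CAB

  step 1 ⇒ step 2: BBAACBBA ⇒ AC·AC·BBA·BBA·CAB·AC·AC·BBA
    A ↦ BBA
    B ↦ AC
    C ↦ CAB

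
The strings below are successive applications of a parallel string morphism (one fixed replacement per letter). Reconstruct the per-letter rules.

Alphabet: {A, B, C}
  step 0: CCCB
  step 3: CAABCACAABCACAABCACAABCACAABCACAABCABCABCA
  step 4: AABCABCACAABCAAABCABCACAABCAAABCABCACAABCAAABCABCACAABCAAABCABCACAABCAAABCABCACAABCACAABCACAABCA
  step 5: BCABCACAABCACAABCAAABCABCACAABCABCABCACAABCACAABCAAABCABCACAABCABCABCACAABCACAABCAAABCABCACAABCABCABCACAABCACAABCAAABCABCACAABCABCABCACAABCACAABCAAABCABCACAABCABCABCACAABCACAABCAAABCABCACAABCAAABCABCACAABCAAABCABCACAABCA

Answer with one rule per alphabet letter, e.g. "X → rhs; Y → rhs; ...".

A->BCA, B->C, C->AA

  step 4 ⇒ step 5: AABCABCACAABCAAABCABCACAABCAAABCABCACAABCAAABCABCACAABCAAABCABCACAABCAAABCABCACAABCACAABCACAABCA ⇒ BCA·BCA·C·AA·BCA·C·AA·BCA·AA·BCA·BCA·C·AA·BCA·BCA·BCA·C·AA·BCA·C·AA·BCA·AA·BCA·BCA·C·AA·BCA·BCA·BCA·C·AA·BCA·C·AA·BCA·AA·BCA·BCA·C·AA·BCA·BCA·BCA·C·AA·BCA·C·AA·BCA·AA·BCA·BCA·C·AA·BCA·BCA·BCA·C·AA·BCA·C·AA·BCA·AA·BCA·BCA·C·AA·BCA·BCA·BCA·C·AA·BCA·C·AA·BCA·AA·BCA·BCA·C·AA·BCA·AA·BCA·BCA·C·AA·BCA·AA·BCA·BCA·C·AA·BCA
    A ↦ BCA
    B ↦ C
    C ↦ AA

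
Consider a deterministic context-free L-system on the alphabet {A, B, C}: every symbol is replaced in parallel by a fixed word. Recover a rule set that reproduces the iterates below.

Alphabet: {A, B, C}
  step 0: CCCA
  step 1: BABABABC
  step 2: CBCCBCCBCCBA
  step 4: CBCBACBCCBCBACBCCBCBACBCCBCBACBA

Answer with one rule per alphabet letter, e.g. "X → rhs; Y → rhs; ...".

  step 1 ⇒ step 2: BABABABC ⇒ C·BC·C·BC·C·BC·C·BA
    A ↦ BC
    B ↦ C
    C ↦ BA

A->BC, B->C, C->BA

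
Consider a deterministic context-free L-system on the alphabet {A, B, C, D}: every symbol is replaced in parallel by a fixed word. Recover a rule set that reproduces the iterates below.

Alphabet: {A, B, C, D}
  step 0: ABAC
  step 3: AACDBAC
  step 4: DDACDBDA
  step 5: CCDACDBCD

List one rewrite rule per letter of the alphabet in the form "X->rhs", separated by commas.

  step 4 ⇒ step 5: DDACDBDA ⇒ C·C·D·A·C·DB·C·D
    A ↦ D
    B ↦ DB
    C ↦ A
    D ↦ C

A->D, B->DB, C->A, D->C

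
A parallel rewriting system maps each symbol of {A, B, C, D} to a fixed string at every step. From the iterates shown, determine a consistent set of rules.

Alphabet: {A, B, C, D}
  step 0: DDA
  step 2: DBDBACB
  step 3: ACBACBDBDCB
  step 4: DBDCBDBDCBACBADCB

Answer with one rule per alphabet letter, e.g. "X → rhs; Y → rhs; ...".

A->DB, B->CB, C->D, D->A

  step 3 ⇒ step 4: ACBACBDBDCB ⇒ DB·D·CB·DB·D·CB·A·CB·A·D·CB
    A ↦ DB
    B ↦ CB
    C ↦ D
    D ↦ A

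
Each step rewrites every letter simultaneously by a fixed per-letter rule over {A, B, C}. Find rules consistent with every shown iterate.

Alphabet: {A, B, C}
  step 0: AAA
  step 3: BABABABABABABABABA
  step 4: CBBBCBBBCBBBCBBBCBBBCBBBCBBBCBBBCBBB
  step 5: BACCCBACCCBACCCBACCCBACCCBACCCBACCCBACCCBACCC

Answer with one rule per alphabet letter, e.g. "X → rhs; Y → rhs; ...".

A->BBB, B->C, C->BA

  step 4 ⇒ step 5: CBBBCBBBCBBBCBBBCBBBCBBBCBBBCBBBCBBB ⇒ BA·C·C·C·BA·C·C·C·BA·C·C·C·BA·C·C·C·BA·C·C·C·BA·C·C·C·BA·C·C·C·BA·C·C·C·BA·C·C·C
    B ↦ C
    C ↦ BA
  step 3 ⇒ step 4: BABABABABABABABABA ⇒ C·BBB·C·BBB·C·BBB·C·BBB·C·BBB·C·BBB·C·BBB·C·BBB·C·BBB
    A ↦ BBB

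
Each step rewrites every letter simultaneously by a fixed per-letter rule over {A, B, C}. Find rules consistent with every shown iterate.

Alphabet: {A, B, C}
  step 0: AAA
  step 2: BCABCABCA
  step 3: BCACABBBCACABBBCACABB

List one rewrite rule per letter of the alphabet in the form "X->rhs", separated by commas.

A->B, B->BCA, C->CAB

  step 2 ⇒ step 3: BCABCABCA ⇒ BCA·CAB·B·BCA·CAB·B·BCA·CAB·B
    A ↦ B
    B ↦ BCA
    C ↦ CAB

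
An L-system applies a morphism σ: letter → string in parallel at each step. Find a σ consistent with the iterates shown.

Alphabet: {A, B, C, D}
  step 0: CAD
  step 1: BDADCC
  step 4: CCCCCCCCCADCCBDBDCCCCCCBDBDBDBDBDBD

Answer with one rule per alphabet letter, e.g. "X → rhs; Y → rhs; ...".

  step 0 ⇒ step 1: CAD ⇒ BD·AD·CC
    A ↦ AD
    C ↦ BD
    D ↦ CC
    B ↦ C  (constrained at step 1)

A->AD, B->C, C->BD, D->CC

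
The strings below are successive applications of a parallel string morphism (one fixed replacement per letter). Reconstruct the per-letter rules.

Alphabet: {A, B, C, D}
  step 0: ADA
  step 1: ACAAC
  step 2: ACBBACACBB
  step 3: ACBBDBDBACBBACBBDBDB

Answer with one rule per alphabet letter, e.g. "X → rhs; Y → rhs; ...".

  step 2 ⇒ step 3: ACBBACACBB ⇒ AC·BB·DB·DB·AC·BB·AC·BB·DB·DB
    A ↦ AC
    B ↦ DB
    C ↦ BB
  step 0 ⇒ step 1: ADA ⇒ AC·A·AC
    D ↦ A

A->AC, B->DB, C->BB, D->A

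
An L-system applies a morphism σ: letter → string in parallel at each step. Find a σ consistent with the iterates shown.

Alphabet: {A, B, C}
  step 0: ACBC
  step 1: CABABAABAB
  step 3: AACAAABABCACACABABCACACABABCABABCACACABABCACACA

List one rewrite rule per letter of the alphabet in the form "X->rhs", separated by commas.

A->CA, B->AA, C->BAB

  step 0 ⇒ step 1: ACBC ⇒ CA·BAB·AA·BAB
    A ↦ CA
    B ↦ AA
    C ↦ BAB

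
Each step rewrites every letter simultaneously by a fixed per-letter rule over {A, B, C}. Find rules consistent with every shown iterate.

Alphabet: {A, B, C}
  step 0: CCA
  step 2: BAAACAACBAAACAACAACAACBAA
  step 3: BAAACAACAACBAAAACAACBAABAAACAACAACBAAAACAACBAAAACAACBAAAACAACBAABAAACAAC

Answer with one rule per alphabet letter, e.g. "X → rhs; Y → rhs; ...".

A->AAC, B->BA, C->BAA

  step 2 ⇒ step 3: BAAACAACBAAACAACAACAACBAA ⇒ BA·AAC·AAC·AAC·BAA·AAC·AAC·BAA·BA·AAC·AAC·AAC·BAA·AAC·AAC·BAA·AAC·AAC·BAA·AAC·AAC·BAA·BA·AAC·AAC
    A ↦ AAC
    B ↦ BA
    C ↦ BAA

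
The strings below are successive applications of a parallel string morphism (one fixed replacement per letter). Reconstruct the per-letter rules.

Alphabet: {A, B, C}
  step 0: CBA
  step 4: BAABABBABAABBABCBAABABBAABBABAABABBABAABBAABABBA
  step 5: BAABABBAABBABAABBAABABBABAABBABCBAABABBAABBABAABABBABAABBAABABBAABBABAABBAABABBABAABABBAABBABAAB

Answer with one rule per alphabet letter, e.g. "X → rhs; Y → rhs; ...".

A->AB, B->BA, C->BC

  step 4 ⇒ step 5: BAABABBABAABBABCBAABABBAABBABAABABBABAABBAABABBA ⇒ BA·AB·AB·BA·AB·BA·BA·AB·BA·AB·AB·BA·BA·AB·BA·BC·BA·AB·AB·BA·AB·BA·BA·AB·AB·BA·BA·AB·BA·AB·AB·BA·AB·BA·BA·AB·BA·AB·AB·BA·BA·AB·AB·BA·AB·BA·BA·AB
    A ↦ AB
    B ↦ BA
    C ↦ BC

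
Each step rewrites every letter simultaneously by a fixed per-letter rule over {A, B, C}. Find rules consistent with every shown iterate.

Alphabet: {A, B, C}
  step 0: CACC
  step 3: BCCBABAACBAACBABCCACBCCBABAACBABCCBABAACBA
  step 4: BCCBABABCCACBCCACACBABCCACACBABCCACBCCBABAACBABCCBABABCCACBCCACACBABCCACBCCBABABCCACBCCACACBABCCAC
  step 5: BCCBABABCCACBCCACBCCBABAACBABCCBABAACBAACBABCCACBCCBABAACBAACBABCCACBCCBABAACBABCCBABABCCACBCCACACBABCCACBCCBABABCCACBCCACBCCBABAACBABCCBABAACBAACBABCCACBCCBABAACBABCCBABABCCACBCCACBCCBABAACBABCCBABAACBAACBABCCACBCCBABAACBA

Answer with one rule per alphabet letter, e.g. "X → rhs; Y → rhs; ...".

A->AC, B->BCC, C->BA

  step 4 ⇒ step 5: BCCBABABCCACBCCACACBABCCACACBABCCACBCCBABAACBABCCBABABCCACBCCACACBABCCACBCCBABABCCACBCCACACBABCCAC ⇒ BCC·BA·BA·BCC·AC·BCC·AC·BCC·BA·BA·AC·BA·BCC·BA·BA·AC·BA·AC·BA·BCC·AC·BCC·BA·BA·AC·BA·AC·BA·BCC·AC·BCC·BA·BA·AC·BA·BCC·BA·BA·BCC·AC·BCC·AC·AC·BA·BCC·AC·BCC·BA·BA·BCC·AC·BCC·AC·BCC·BA·BA·AC·BA·BCC·BA·BA·AC·BA·AC·BA·BCC·AC·BCC·BA·BA·AC·BA·BCC·BA·BA·BCC·AC·BCC·AC·BCC·BA·BA·AC·BA·BCC·BA·BA·AC·BA·AC·BA·BCC·AC·BCC·BA·BA·AC·BA
    A ↦ AC
    B ↦ BCC
    C ↦ BA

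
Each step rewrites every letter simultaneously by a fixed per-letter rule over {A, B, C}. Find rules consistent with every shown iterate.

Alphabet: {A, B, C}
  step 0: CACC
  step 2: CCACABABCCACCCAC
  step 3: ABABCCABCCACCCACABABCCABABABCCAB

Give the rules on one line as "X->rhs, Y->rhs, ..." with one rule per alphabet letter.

A->CC, B->AC, C->AB

  step 2 ⇒ step 3: CCACABABCCACCCAC ⇒ AB·AB·CC·AB·CC·AC·CC·AC·AB·AB·CC·AB·AB·AB·CC·AB
    A ↦ CC
    B ↦ AC
    C ↦ AB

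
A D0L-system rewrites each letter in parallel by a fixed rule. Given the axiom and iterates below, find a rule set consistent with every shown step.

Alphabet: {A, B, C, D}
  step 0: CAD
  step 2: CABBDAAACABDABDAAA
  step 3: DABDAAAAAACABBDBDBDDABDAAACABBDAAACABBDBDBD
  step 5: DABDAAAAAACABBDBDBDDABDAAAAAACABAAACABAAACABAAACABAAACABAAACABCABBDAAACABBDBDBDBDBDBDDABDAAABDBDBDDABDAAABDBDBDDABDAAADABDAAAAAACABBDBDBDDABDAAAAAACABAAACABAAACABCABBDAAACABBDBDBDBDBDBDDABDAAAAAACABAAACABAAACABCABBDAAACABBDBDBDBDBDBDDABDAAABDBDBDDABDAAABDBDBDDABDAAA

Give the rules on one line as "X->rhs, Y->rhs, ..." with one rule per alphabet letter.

A->BD, B->AAA, C->DA, D->CAB

  step 2 ⇒ step 3: CABBDAAACABDABDAAA ⇒ DA·BD·AAA·AAA·CAB·BD·BD·BD·DA·BD·AAA·CAB·BD·AAA·CAB·BD·BD·BD
    A ↦ BD
    B ↦ AAA
    C ↦ DA
    D ↦ CAB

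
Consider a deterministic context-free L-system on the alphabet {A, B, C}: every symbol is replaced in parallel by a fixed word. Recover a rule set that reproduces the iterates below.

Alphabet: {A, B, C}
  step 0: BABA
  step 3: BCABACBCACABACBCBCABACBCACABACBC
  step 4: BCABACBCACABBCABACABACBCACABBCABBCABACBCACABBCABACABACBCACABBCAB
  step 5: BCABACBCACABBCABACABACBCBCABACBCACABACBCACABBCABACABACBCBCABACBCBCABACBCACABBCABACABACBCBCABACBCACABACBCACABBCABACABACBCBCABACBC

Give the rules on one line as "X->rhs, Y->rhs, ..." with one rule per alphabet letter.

A->AC, B->BC, C->AB

  step 4 ⇒ step 5: BCABACBCACABBCABACABACBCACABBCABBCABACBCACABBCABACABACBCACABBCAB ⇒ BC·AB·AC·BC·AC·AB·BC·AB·AC·AB·AC·BC·BC·AB·AC·BC·AC·AB·AC·BC·AC·AB·BC·AB·AC·AB·AC·BC·BC·AB·AC·BC·BC·AB·AC·BC·AC·AB·BC·AB·AC·AB·AC·BC·BC·AB·AC·BC·AC·AB·AC·BC·AC·AB·BC·AB·AC·AB·AC·BC·BC·AB·AC·BC
    A ↦ AC
    B ↦ BC
    C ↦ AB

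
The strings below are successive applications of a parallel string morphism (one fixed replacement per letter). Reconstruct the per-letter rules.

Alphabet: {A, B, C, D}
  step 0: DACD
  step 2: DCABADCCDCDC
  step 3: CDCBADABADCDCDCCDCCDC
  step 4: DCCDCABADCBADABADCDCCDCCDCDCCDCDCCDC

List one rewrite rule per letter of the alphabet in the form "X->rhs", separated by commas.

  step 3 ⇒ step 4: CDCBADABADCDCDCCDCCDC ⇒ DC·C·DC·A·BAD·C·BAD·A·BAD·C·DC·C·DC·C·DC·DC·C·DC·DC·C·DC
    A ↦ BAD
    B ↦ A
    C ↦ DC
    D ↦ C

A->BAD, B->A, C->DC, D->C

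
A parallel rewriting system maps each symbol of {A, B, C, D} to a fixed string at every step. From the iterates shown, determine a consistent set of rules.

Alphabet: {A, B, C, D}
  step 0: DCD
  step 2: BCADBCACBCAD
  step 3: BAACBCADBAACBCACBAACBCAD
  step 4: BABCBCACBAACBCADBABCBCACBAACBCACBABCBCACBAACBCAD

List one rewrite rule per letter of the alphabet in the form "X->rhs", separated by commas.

  step 3 ⇒ step 4: BAACBCADBAACBCACBAACBCAD ⇒ BA·BC·BC·AC·BA·AC·BC·AD·BA·BC·BC·AC·BA·AC·BC·AC·BA·BC·BC·AC·BA·AC·BC·AD
    A ↦ BC
    B ↦ BA
    C ↦ AC
    D ↦ AD

A->BC, B->BA, C->AC, D->AD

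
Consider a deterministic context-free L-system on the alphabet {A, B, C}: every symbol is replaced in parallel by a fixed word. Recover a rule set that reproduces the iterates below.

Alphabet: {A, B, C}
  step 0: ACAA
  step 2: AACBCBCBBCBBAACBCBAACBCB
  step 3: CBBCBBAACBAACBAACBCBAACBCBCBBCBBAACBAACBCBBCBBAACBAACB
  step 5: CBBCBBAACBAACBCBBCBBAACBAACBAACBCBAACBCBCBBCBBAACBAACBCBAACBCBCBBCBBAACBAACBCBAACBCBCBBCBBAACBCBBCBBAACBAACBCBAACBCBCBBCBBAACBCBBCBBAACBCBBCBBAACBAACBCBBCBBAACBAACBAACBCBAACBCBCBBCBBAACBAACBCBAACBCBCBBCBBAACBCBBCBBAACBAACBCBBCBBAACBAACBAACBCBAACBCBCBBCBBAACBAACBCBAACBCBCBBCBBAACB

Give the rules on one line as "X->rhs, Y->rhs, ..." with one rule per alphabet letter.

  step 2 ⇒ step 3: AACBCBCBBCBBAACBCBAACBCB ⇒ CBB·CBB·AA·CB·AA·CB·AA·CB·CB·AA·CB·CB·CBB·CBB·AA·CB·AA·CB·CBB·CBB·AA·CB·AA·CB
    A ↦ CBB
    B ↦ CB
    C ↦ AA

A->CBB, B->CB, C->AA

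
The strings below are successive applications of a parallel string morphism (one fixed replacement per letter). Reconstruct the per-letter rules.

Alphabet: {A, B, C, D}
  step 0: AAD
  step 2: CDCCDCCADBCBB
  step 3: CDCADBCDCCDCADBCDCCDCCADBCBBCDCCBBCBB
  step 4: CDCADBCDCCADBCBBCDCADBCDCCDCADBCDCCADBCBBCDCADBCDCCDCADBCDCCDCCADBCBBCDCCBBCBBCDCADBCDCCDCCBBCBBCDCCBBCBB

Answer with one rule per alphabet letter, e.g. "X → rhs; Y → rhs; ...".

A->C, B->CBB, C->CDC, D->ADB

  step 3 ⇒ step 4: CDCADBCDCCDCADBCDCCDCCADBCBBCDCCBBCBB ⇒ CDC·ADB·CDC·C·ADB·CBB·CDC·ADB·CDC·CDC·ADB·CDC·C·ADB·CBB·CDC·ADB·CDC·CDC·ADB·CDC·CDC·C·ADB·CBB·CDC·CBB·CBB·CDC·ADB·CDC·CDC·CBB·CBB·CDC·CBB·CBB
    A ↦ C
    B ↦ CBB
    C ↦ CDC
    D ↦ ADB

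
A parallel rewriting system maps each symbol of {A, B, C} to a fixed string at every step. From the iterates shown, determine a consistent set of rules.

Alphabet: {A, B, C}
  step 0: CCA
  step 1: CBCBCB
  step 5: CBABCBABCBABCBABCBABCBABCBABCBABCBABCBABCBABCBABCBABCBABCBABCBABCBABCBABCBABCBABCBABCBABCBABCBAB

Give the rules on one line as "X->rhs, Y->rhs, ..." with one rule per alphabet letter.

  step 0 ⇒ step 1: CCA ⇒ CB·CB·CB
    A ↦ CB
    C ↦ CB
    B ↦ AB  (constrained at step 1)

A->CB, B->AB, C->CB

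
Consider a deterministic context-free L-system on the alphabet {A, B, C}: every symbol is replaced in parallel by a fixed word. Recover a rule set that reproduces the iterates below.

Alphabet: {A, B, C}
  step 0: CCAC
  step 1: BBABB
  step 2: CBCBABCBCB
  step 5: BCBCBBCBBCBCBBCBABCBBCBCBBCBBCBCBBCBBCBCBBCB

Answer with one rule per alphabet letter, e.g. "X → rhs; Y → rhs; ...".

  step 1 ⇒ step 2: BBABB ⇒ CB·CB·AB·CB·CB
    A ↦ AB
    B ↦ CB
  step 0 ⇒ step 1: CCAC ⇒ B·B·AB·B
    C ↦ B

A->AB, B->CB, C->B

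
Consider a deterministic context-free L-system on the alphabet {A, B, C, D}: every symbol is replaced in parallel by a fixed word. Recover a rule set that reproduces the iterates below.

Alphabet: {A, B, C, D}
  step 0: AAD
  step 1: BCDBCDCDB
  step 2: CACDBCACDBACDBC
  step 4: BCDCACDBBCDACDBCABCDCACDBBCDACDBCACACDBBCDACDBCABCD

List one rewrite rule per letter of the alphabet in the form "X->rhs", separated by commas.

  step 1 ⇒ step 2: BCDBCDCDB ⇒ C·A·CDB·C·A·CDB·A·CDB·C
    B ↦ C
    C ↦ A
    D ↦ CDB
  step 0 ⇒ step 1: AAD ⇒ BCD·BCD·CDB
    A ↦ BCD

A->BCD, B->C, C->A, D->CDB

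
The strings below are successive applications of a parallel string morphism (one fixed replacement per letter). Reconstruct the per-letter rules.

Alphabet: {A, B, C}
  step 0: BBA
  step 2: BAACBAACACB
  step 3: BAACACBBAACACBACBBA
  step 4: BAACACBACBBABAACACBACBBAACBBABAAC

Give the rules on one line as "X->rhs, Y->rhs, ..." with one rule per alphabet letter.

  step 3 ⇒ step 4: BAACACBBAACACBACBBA ⇒ BA·AC·AC·B·AC·B·BA·BA·AC·AC·B·AC·B·BA·AC·B·BA·BA·AC
    A ↦ AC
    B ↦ BA
    C ↦ B

A->AC, B->BA, C->B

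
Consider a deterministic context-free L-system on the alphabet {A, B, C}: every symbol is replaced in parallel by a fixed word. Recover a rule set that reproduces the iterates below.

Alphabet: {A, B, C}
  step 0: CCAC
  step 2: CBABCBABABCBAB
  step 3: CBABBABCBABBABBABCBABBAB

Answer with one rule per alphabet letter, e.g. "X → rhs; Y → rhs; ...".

A->B, B->AB, C->CB

  step 2 ⇒ step 3: CBABCBABABCBAB ⇒ CB·AB·B·AB·CB·AB·B·AB·B·AB·CB·AB·B·AB
    A ↦ B
    B ↦ AB
    C ↦ CB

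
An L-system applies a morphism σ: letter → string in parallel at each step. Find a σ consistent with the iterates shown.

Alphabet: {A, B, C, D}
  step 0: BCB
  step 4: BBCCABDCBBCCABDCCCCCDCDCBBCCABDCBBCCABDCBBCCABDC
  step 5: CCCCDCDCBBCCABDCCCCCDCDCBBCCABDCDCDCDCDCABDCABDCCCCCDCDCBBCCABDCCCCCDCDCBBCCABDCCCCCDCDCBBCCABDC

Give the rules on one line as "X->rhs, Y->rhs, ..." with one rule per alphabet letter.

A->BB, B->CC, C->DC, D->AB

  step 4 ⇒ step 5: BBCCABDCBBCCABDCCCCCDCDCBBCCABDCBBCCABDCBBCCABDC ⇒ CC·CC·DC·DC·BB·CC·AB·DC·CC·CC·DC·DC·BB·CC·AB·DC·DC·DC·DC·DC·AB·DC·AB·DC·CC·CC·DC·DC·BB·CC·AB·DC·CC·CC·DC·DC·BB·CC·AB·DC·CC·CC·DC·DC·BB·CC·AB·DC
    A ↦ BB
    B ↦ CC
    C ↦ DC
    D ↦ AB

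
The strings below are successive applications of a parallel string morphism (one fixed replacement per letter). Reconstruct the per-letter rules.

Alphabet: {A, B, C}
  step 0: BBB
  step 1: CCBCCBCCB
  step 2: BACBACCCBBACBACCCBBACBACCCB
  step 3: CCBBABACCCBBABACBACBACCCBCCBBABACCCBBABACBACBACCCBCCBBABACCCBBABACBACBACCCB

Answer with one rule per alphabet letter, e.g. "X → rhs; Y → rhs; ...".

  step 2 ⇒ step 3: BACBACCCBBACBACCCBBACBACCCB ⇒ CCB·BA·BAC·CCB·BA·BAC·BAC·BAC·CCB·CCB·BA·BAC·CCB·BA·BAC·BAC·BAC·CCB·CCB·BA·BAC·CCB·BA·BAC·BAC·BAC·CCB
    A ↦ BA
    B ↦ CCB
    C ↦ BAC

A->BA, B->CCB, C->BAC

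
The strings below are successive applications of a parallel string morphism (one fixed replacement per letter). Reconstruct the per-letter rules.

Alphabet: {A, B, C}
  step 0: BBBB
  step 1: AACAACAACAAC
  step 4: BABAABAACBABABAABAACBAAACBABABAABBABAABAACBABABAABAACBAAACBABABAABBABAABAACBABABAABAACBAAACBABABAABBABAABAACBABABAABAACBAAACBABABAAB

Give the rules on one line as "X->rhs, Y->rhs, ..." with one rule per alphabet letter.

A->BA, B->AAC, C->AB

  step 0 ⇒ step 1: BBBB ⇒ AAC·AAC·AAC·AAC
    B ↦ AAC
    A ↦ BA  (constrained at step 1)
    C ↦ AB  (constrained at step 1)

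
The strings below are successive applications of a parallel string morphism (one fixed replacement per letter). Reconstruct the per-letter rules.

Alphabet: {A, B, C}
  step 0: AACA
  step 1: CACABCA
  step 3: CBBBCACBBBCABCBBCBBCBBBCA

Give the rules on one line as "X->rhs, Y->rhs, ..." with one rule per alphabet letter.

A->CA, B->CBB, C->B

  step 0 ⇒ step 1: AACA ⇒ CA·CA·B·CA
    A ↦ CA
    C ↦ B
    B ↦ CBB  (constrained at step 1)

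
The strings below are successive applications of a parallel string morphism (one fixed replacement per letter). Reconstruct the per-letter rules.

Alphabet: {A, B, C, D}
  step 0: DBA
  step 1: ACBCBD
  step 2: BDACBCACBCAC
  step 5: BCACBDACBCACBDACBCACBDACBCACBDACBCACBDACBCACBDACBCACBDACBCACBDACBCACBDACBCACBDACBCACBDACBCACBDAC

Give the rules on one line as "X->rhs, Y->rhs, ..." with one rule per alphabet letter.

  step 1 ⇒ step 2: ACBCBD ⇒ BD·AC·BC·AC·BC·AC
    A ↦ BD
    B ↦ BC
    C ↦ AC
    D ↦ AC

A->BD, B->BC, C->AC, D->AC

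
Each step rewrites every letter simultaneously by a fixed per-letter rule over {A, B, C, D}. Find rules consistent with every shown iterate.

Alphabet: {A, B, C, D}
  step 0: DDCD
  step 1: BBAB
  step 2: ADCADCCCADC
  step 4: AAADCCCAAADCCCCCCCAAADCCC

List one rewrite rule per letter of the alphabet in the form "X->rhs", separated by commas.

  step 1 ⇒ step 2: BBAB ⇒ ADC·ADC·CC·ADC
    A ↦ CC
    B ↦ ADC
  step 0 ⇒ step 1: DDCD ⇒ B·B·A·B
    C ↦ A
  step 0 ⇒ step 1: DDCD ⇒ B·B·A·B
    D ↦ B

A->CC, B->ADC, C->A, D->B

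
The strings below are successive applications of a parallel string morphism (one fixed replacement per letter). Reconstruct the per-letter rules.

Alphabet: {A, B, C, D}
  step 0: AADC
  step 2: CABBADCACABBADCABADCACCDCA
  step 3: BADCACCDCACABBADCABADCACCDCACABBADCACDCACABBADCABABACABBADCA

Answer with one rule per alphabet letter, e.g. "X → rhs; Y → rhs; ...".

A->DCA, B->C, C->BA, D->CAB

  step 2 ⇒ step 3: CABBADCACABBADCABADCACCDCA ⇒ BA·DCA·C·C·DCA·CAB·BA·DCA·BA·DCA·C·C·DCA·CAB·BA·DCA·C·DCA·CAB·BA·DCA·BA·BA·CAB·BA·DCA
    A ↦ DCA
    B ↦ C
    C ↦ BA
    D ↦ CAB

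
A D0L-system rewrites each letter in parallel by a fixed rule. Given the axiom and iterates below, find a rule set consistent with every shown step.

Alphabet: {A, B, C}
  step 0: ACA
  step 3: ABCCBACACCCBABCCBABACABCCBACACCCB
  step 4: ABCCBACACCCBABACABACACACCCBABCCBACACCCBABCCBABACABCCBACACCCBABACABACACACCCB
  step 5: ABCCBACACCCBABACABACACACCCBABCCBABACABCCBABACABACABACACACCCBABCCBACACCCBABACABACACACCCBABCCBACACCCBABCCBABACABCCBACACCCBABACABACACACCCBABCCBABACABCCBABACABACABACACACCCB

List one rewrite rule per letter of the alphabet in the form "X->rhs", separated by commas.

  step 4 ⇒ step 5: ABCCBACACCCBABACABACACACCCBABCCBACACCCBABCCBABACABCCBACACCCBABACABACACACCCB ⇒ AB·CCB·AC·AC·CCB·AB·AC·AB·AC·AC·AC·CCB·AB·CCB·AB·AC·AB·CCB·AB·AC·AB·AC·AB·AC·AC·AC·CCB·AB·CCB·AC·AC·CCB·AB·AC·AB·AC·AC·AC·CCB·AB·CCB·AC·AC·CCB·AB·CCB·AB·AC·AB·CCB·AC·AC·CCB·AB·AC·AB·AC·AC·AC·CCB·AB·CCB·AB·AC·AB·CCB·AB·AC·AB·AC·AB·AC·AC·AC·CCB
    A ↦ AB
    B ↦ CCB
    C ↦ AC

A->AB, B->CCB, C->AC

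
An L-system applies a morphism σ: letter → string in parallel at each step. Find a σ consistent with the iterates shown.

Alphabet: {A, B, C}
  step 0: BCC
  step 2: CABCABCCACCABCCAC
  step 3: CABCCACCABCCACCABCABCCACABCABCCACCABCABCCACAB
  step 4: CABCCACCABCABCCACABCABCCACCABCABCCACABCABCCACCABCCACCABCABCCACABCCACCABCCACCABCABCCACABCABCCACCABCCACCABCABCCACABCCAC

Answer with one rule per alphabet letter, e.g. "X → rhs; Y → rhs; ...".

  step 3 ⇒ step 4: CABCCACCABCCACCABCABCCACABCABCCACCABCABCCACAB ⇒ CAB·CCA·C·CAB·CAB·CCA·CAB·CAB·CCA·C·CAB·CAB·CCA·CAB·CAB·CCA·C·CAB·CCA·C·CAB·CAB·CCA·CAB·CCA·C·CAB·CCA·C·CAB·CAB·CCA·CAB·CAB·CCA·C·CAB·CCA·C·CAB·CAB·CCA·CAB·CCA·C
    A ↦ CCA
    B ↦ C
    C ↦ CAB

A->CCA, B->C, C->CAB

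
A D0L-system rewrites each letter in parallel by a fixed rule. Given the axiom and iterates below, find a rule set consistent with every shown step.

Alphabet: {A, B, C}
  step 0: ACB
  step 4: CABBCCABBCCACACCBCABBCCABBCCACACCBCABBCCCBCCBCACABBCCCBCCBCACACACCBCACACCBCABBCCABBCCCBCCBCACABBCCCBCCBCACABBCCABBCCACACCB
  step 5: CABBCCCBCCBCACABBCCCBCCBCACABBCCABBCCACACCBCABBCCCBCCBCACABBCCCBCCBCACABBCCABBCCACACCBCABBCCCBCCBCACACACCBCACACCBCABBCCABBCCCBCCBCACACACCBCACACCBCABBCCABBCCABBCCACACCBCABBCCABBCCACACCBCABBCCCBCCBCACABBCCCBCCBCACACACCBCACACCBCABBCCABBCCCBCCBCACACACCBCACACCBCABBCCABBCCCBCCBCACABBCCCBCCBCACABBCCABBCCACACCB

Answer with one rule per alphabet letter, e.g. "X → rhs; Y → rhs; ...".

  step 4 ⇒ step 5: CABBCCABBCCACACCBCABBCCABBCCACACCBCABBCCCBCCBCACABBCCCBCCBCACACACCBCACACCBCABBCCABBCCCBCCBCACABBCCCBCCBCACABBCCABBCCACACCB ⇒ CA·BBC·CCB·CCB·CA·CA·BBC·CCB·CCB·CA·CA·BBC·CA·BBC·CA·CA·CCB·CA·BBC·CCB·CCB·CA·CA·BBC·CCB·CCB·CA·CA·BBC·CA·BBC·CA·CA·CCB·CA·BBC·CCB·CCB·CA·CA·CA·CCB·CA·CA·CCB·CA·BBC·CA·BBC·CCB·CCB·CA·CA·CA·CCB·CA·CA·CCB·CA·BBC·CA·BBC·CA·BBC·CA·CA·CCB·CA·BBC·CA·BBC·CA·CA·CCB·CA·BBC·CCB·CCB·CA·CA·BBC·CCB·CCB·CA·CA·CA·CCB·CA·CA·CCB·CA·BBC·CA·BBC·CCB·CCB·CA·CA·CA·CCB·CA·CA·CCB·CA·BBC·CA·BBC·CCB·CCB·CA·CA·BBC·CCB·CCB·CA·CA·BBC·CA·BBC·CA·CA·CCB
    A ↦ BBC
    B ↦ CCB
    C ↦ CA

A->BBC, B->CCB, C->CA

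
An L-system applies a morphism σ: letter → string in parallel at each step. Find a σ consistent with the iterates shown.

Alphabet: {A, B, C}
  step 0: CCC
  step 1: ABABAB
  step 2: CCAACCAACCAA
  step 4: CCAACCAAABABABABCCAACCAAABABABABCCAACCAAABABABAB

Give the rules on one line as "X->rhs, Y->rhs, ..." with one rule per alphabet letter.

  step 1 ⇒ step 2: ABABAB ⇒ CC·AA·CC·AA·CC·AA
    A ↦ CC
    B ↦ AA
  step 0 ⇒ step 1: CCC ⇒ AB·AB·AB
    C ↦ AB

A->CC, B->AA, C->AB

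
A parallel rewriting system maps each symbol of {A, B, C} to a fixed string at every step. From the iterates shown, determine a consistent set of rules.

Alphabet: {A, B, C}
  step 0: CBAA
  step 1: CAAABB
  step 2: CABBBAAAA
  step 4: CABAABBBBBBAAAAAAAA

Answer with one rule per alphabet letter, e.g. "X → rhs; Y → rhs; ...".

A->B, B->AA, C->CA

  step 1 ⇒ step 2: CAAABB ⇒ CA·B·B·B·AA·AA
    A ↦ B
    B ↦ AA
    C ↦ CA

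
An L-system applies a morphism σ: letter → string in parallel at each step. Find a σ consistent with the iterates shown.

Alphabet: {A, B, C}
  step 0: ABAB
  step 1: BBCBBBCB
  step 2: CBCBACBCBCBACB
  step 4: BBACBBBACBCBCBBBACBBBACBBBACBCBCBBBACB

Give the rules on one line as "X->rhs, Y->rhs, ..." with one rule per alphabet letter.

A->BB, B->CB, C->A

  step 1 ⇒ step 2: BBCBBBCB ⇒ CB·CB·A·CB·CB·CB·A·CB
    B ↦ CB
    C ↦ A
  step 0 ⇒ step 1: ABAB ⇒ BB·CB·BB·CB
    A ↦ BB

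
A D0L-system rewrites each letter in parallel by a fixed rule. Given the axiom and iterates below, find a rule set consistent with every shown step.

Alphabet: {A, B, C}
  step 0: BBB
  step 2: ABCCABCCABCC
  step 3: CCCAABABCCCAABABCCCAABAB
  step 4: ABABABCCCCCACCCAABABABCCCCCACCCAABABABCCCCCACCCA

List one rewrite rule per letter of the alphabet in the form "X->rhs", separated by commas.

A->CC, B->CA, C->AB

  step 3 ⇒ step 4: CCCAABABCCCAABABCCCAABAB ⇒ AB·AB·AB·CC·CC·CA·CC·CA·AB·AB·AB·CC·CC·CA·CC·CA·AB·AB·AB·CC·CC·CA·CC·CA
    A ↦ CC
    B ↦ CA
    C ↦ AB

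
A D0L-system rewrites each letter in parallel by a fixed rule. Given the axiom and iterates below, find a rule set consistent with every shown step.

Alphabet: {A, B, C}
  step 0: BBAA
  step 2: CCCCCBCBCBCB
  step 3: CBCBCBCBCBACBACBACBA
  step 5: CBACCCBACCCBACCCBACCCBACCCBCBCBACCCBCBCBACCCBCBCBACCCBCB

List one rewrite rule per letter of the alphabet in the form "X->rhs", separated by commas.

A->CC, B->A, C->CB

  step 2 ⇒ step 3: CCCCCBCBCBCB ⇒ CB·CB·CB·CB·CB·A·CB·A·CB·A·CB·A
    B ↦ A
    C ↦ CB
    A ↦ CC  (constrained at step 0)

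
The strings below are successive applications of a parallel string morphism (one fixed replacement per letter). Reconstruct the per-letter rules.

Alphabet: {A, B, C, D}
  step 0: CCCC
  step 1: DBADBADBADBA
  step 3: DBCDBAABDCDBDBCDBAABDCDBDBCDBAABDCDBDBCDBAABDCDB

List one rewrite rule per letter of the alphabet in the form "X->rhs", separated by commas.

A->ABD, B->C, C->DBA, D->DB

  step 0 ⇒ step 1: CCCC ⇒ DBA·DBA·DBA·DBA
    C ↦ DBA
    A ↦ ABD  (constrained at step 1)
    B ↦ C  (constrained at step 1)
    D ↦ DB  (constrained at step 1)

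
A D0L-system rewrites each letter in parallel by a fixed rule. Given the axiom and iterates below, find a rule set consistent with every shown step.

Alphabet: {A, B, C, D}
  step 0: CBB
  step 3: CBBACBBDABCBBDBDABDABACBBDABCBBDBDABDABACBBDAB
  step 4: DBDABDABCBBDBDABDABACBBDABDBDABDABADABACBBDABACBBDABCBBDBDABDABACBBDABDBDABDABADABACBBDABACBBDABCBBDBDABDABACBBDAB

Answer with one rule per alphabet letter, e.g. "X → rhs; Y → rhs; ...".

A->CBB, B->DAB, C->DB, D->A

  step 3 ⇒ step 4: CBBACBBDABCBBDBDABDABACBBDABCBBDBDABDABACBBDAB ⇒ DB·DAB·DAB·CBB·DB·DAB·DAB·A·CBB·DAB·DB·DAB·DAB·A·DAB·A·CBB·DAB·A·CBB·DAB·CBB·DB·DAB·DAB·A·CBB·DAB·DB·DAB·DAB·A·DAB·A·CBB·DAB·A·CBB·DAB·CBB·DB·DAB·DAB·A·CBB·DAB
    A ↦ CBB
    B ↦ DAB
    C ↦ DB
    D ↦ A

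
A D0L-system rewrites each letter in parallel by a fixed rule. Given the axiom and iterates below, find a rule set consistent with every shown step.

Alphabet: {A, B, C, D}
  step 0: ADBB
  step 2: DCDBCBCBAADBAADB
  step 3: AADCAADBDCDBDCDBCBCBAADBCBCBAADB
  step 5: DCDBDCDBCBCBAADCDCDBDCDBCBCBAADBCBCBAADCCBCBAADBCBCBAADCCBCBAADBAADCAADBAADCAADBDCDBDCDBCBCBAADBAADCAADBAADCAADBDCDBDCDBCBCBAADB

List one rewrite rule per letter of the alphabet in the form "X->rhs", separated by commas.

A->CB, B->DB, C->DC, D->AA

  step 2 ⇒ step 3: DCDBCBCBAADBAADB ⇒ AA·DC·AA·DB·DC·DB·DC·DB·CB·CB·AA·DB·CB·CB·AA·DB
    A ↦ CB
    B ↦ DB
    C ↦ DC
    D ↦ AA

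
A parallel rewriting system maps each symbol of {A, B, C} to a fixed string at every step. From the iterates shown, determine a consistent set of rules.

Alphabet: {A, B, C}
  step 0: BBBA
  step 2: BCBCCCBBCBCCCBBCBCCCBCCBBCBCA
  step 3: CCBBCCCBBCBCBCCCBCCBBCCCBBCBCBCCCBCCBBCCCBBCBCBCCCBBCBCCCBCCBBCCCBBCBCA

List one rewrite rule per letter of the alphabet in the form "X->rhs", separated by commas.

A->BCA, B->CCB, C->BC

  step 2 ⇒ step 3: BCBCCCBBCBCCCBBCBCCCBCCBBCBCA ⇒ CCB·BC·CCB·BC·BC·BC·CCB·CCB·BC·CCB·BC·BC·BC·CCB·CCB·BC·CCB·BC·BC·BC·CCB·BC·BC·CCB·CCB·BC·CCB·BC·BCA
    A ↦ BCA
    B ↦ CCB
    C ↦ BC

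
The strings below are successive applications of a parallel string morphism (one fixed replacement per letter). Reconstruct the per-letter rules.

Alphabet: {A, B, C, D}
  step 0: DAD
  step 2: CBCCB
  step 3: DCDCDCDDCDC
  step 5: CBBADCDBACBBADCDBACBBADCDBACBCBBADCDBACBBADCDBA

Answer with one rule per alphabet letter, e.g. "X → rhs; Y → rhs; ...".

  step 2 ⇒ step 3: CBCCB ⇒ DCD·C·DCD·DCD·C
    B ↦ C
    C ↦ DCD
    A ↦ B  (constrained at step 0)
    D ↦ BA  (constrained at step 0)

A->B, B->C, C->DCD, D->BA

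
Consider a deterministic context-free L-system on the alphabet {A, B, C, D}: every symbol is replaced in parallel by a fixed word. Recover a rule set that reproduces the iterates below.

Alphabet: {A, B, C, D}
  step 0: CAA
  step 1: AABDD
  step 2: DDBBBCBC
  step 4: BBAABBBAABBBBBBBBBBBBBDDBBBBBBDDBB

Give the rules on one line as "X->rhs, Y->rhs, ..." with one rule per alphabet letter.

A->D, B->BB, C->AAB, D->BC

  step 1 ⇒ step 2: AABDD ⇒ D·D·BB·BC·BC
    A ↦ D
    B ↦ BB
    D ↦ BC
  step 0 ⇒ step 1: CAA ⇒ AAB·D·D
    C ↦ AAB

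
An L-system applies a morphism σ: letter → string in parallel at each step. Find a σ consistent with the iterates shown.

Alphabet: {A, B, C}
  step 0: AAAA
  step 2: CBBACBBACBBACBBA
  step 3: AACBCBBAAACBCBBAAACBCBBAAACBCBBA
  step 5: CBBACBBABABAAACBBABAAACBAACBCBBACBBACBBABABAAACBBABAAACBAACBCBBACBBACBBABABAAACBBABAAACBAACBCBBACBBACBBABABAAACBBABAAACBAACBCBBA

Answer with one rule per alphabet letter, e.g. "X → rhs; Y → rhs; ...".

  step 2 ⇒ step 3: CBBACBBACBBACBBA ⇒ AA·CB·CB·BA·AA·CB·CB·BA·AA·CB·CB·BA·AA·CB·CB·BA
    A ↦ BA
    B ↦ CB
    C ↦ AA

A->BA, B->CB, C->AA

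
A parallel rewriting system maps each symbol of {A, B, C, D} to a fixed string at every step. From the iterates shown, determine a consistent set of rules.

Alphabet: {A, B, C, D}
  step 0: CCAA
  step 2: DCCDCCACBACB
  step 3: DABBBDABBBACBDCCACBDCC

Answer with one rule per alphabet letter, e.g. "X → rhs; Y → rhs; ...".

A->AC, B->DCC, C->B, D->DAB

  step 2 ⇒ step 3: DCCDCCACBACB ⇒ DAB·B·B·DAB·B·B·AC·B·DCC·AC·B·DCC
    A ↦ AC
    B ↦ DCC
    C ↦ B
    D ↦ DAB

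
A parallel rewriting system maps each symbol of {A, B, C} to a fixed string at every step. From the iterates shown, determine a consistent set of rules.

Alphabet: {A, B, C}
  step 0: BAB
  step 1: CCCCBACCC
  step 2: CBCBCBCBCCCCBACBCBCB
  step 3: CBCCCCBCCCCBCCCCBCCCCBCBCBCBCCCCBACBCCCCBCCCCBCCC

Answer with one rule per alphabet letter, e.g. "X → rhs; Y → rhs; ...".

A->CBA, B->CCC, C->CB

  step 2 ⇒ step 3: CBCBCBCBCCCCBACBCBCB ⇒ CB·CCC·CB·CCC·CB·CCC·CB·CCC·CB·CB·CB·CB·CCC·CBA·CB·CCC·CB·CCC·CB·CCC
    A ↦ CBA
    B ↦ CCC
    C ↦ CB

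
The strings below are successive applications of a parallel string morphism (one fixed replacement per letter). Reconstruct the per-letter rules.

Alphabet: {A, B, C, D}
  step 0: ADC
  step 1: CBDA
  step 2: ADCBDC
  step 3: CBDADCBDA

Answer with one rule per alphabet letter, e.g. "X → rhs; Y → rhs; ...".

A->C, B->DC, C->A, D->BD

  step 2 ⇒ step 3: ADCBDC ⇒ C·BD·A·DC·BD·A
    A ↦ C
    B ↦ DC
    C ↦ A
    D ↦ BD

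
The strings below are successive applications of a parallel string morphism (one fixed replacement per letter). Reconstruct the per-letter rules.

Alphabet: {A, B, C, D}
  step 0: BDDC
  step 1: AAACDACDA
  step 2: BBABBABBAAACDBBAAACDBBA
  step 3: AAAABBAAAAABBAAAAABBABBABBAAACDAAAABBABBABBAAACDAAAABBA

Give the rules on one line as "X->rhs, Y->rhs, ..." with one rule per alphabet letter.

  step 2 ⇒ step 3: BBABBABBAAACDBBAAACDBBA ⇒ AA·AA·BBA·AA·AA·BBA·AA·AA·BBA·BBA·BBA·A·ACD·AA·AA·BBA·BBA·BBA·A·ACD·AA·AA·BBA
    A ↦ BBA
    B ↦ AA
    C ↦ A
    D ↦ ACD

A->BBA, B->AA, C->A, D->ACD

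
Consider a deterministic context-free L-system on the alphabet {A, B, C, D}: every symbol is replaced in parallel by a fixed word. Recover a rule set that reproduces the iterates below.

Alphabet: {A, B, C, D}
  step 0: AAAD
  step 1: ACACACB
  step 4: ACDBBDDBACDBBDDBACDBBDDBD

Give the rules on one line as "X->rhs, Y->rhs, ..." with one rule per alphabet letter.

  step 0 ⇒ step 1: AAAD ⇒ AC·AC·AC·B
    A ↦ AC
    D ↦ B
    B ↦ D  (constrained at step 1)
    C ↦ DB  (constrained at step 1)

A->AC, B->D, C->DB, D->B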